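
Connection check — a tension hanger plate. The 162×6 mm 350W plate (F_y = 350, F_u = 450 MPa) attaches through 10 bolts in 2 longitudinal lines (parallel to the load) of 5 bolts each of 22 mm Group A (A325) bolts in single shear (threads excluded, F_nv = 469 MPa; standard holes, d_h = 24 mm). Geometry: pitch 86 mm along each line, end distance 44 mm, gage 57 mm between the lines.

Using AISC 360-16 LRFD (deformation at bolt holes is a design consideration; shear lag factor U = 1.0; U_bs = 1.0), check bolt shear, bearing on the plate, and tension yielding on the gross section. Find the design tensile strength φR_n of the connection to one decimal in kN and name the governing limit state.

Bolt shear: A_b = π(22)²/4 = 380.13 mm². φR_n = 0.75 × 469 × 380.13 × 10 × 1 = 1337.1 kN.
Bearing (6 mm plate, F_u = 450 MPa): end bolts L_c = 44 − 24/2 = 32, R_n = min(1.2×32×6×450, 2.4×22×6×450) = 103.68 kN/bolt; interior L_c = 86 − 24 = 62, R_n = 142.56 kN/bolt. φR_n = 0.75 × (2×103.68 + 8×142.56) = 1010.9 kN.
Tension yield (gross): A_g = 162×6 = 972 mm². φR_n = 0.90 × 350 × 972 = 306.2 kN.
Governing: min(1337.1, 1010.9, 306.2) = 306.2 kN → gross-section yield.

306.2 kN (gross-section yield governs)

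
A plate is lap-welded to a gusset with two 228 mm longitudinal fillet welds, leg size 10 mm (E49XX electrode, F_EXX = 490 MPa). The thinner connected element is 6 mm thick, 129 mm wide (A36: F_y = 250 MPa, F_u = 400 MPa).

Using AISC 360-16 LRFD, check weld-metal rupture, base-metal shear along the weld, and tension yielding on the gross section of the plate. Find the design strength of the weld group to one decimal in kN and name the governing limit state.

Weld metal: throat = 0.707×10 = 7.07 mm, L = 2×228 = 456 mm. φR_n = 0.75 × 0.6 × 490 × 7.07 × 456 = 710.9 kN.
Base metal shear (6 mm plate): yield φR_n = 1.0×0.6×250×6×456 = 410.4 kN; rupture φR_n = 0.75×0.6×400×6×456 = 492.5 kN; take 410.4 kN (yield).
Tension yield (gross): A_g = 129×6 = 774 mm². φR_n = 0.90 × 250 × 774 = 174.2 kN.
Governing: min(710.9, 410.4, 174.2) = 174.2 kN → gross-section yield.

174.2 kN (gross-section yield governs)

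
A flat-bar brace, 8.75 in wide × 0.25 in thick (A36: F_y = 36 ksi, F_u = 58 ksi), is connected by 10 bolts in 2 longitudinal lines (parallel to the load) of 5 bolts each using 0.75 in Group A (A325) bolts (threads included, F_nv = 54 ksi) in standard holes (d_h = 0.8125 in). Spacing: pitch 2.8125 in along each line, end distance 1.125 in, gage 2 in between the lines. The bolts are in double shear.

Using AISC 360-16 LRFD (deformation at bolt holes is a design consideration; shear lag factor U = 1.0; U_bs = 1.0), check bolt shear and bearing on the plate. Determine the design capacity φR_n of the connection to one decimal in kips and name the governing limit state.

175.4 kips (bearing governs)

Bolt shear: A_b = π(0.75)²/4 = 0.44179 in². φR_n = 0.75 × 54 × 0.44179 × 10 × 2 = 357.8 kips.
Bearing (0.25 in plate, F_u = 58 ksi): end bolts L_c = 1.125 − 0.8125/2 = 0.71875, R_n = min(1.2×0.71875×0.25×58, 2.4×0.75×0.25×58) = 12.506 kips/bolt; interior L_c = 2.8125 − 0.8125 = 2, R_n = 26.1 kips/bolt. φR_n = 0.75 × (2×12.506 + 8×26.1) = 175.4 kips.
Governing: min(357.8, 175.4) = 175.4 kips → bearing.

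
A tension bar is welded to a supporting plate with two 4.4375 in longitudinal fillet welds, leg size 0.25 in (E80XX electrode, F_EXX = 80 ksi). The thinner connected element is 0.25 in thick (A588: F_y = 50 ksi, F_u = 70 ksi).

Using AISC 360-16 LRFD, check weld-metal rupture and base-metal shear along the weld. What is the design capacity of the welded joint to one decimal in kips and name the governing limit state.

Weld metal: throat = 0.707×0.25 = 0.17675 in, L = 2×4.4375 = 8.875 in. φR_n = 0.75 × 0.6 × 80 × 0.17675 × 8.875 = 56.5 kips.
Base metal shear (0.25 in plate): yield φR_n = 1.0×0.6×50×0.25×8.875 = 66.6 kips; rupture φR_n = 0.75×0.6×70×0.25×8.875 = 69.9 kips; take 66.6 kips (yield).
Governing: min(56.5, 66.6) = 56.5 kips → weld metal.

56.5 kips (weld metal governs)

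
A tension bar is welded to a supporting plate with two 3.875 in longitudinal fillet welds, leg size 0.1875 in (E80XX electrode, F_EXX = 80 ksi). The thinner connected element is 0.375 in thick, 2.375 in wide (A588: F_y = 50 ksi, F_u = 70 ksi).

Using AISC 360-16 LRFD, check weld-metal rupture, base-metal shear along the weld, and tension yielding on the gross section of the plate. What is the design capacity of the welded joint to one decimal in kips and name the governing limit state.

Weld metal: throat = 0.707×0.1875 = 0.13256 in, L = 2×3.875 = 7.75 in. φR_n = 0.75 × 0.6 × 80 × 0.13256 × 7.75 = 37.0 kips.
Base metal shear (0.375 in plate): yield φR_n = 1.0×0.6×50×0.375×7.75 = 87.2 kips; rupture φR_n = 0.75×0.6×70×0.375×7.75 = 91.5 kips; take 87.2 kips (yield).
Tension yield (gross): A_g = 2.375×0.375 = 0.89063 in². φR_n = 0.90 × 50 × 0.89063 = 40.1 kips.
Governing: min(37.0, 87.2, 40.1) = 37.0 kips → weld metal.

37.0 kips (weld metal governs)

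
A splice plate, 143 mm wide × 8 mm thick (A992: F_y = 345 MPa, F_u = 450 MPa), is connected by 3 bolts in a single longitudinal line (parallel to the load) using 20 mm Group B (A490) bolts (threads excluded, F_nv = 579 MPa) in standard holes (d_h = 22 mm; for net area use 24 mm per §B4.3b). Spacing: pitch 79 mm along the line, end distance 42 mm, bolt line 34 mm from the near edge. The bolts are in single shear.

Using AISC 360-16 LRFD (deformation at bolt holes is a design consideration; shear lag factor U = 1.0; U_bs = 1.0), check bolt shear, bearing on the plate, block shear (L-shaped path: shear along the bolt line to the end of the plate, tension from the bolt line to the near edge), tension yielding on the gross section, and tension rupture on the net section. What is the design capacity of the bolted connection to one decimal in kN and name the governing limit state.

286.2 kN (block shear governs)

Bolt shear: A_b = π(20)²/4 = 314.16 mm². φR_n = 0.75 × 579 × 314.16 × 3 × 1 = 409.3 kN.
Bearing (8 mm plate, F_u = 450 MPa): end bolts L_c = 42 − 22/2 = 31, R_n = min(1.2×31×8×450, 2.4×20×8×450) = 133.92 kN/bolt; interior L_c = 79 − 22 = 57, R_n = 172.8 kN/bolt. φR_n = 0.75 × (1×133.92 + 2×172.8) = 359.6 kN.
Block shear: shear path 1×[42+2×79] = 1×200 mm, A_gv = 1600, A_nv = 1×(200 − 2.5×24)×8 = 1120 mm²; tension to near edge: (34 − 0.5×24)×8 = 176 mm². R_n = min(0.6×450×1120, 0.6×345×1600) + 1.0×450×176 = min(302.4, 331.2) + 79.2 = 381.6 kN. φR_n = 0.75 × 381.6 = 286.2 kN.
Tension yield (gross): A_g = 143×8 = 1144 mm². φR_n = 0.90 × 345 × 1144 = 355.2 kN.
Tension rupture (net): A_n = (143 − 1×24)×8 = 952 mm² (U = 1.0, A_e = A_n). φR_n = 0.75 × 450 × 952 = 321.3 kN.
Governing: min(409.3, 359.6, 286.2, 355.2, 321.3) = 286.2 kN → block shear.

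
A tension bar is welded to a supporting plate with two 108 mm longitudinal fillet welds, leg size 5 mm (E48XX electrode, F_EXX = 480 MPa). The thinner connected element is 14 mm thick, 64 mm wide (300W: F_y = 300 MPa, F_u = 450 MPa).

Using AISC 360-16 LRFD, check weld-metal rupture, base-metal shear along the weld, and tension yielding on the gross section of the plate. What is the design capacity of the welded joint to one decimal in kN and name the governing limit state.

164.9 kN (weld metal governs)

Weld metal: throat = 0.707×5 = 3.535 mm, L = 2×108 = 216 mm. φR_n = 0.75 × 0.6 × 480 × 3.535 × 216 = 164.9 kN.
Base metal shear (14 mm plate): yield φR_n = 1.0×0.6×300×14×216 = 544.3 kN; rupture φR_n = 0.75×0.6×450×14×216 = 612.4 kN; take 544.3 kN (yield).
Tension yield (gross): A_g = 64×14 = 896 mm². φR_n = 0.90 × 300 × 896 = 241.9 kN.
Governing: min(164.9, 544.3, 241.9) = 164.9 kN → weld metal.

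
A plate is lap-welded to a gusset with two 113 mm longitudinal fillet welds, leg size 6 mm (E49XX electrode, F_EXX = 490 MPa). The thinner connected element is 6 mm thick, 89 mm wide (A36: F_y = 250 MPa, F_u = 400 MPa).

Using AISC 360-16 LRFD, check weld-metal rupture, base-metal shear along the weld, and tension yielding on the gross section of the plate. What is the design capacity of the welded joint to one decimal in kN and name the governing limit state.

120.2 kN (gross-section yield governs)

Weld metal: throat = 0.707×6 = 4.242 mm, L = 2×113 = 226 mm. φR_n = 0.75 × 0.6 × 490 × 4.242 × 226 = 211.4 kN.
Base metal shear (6 mm plate): yield φR_n = 1.0×0.6×250×6×226 = 203.4 kN; rupture φR_n = 0.75×0.6×400×6×226 = 244.1 kN; take 203.4 kN (yield).
Tension yield (gross): A_g = 89×6 = 534 mm². φR_n = 0.90 × 250 × 534 = 120.2 kN.
Governing: min(211.4, 203.4, 120.2) = 120.2 kN → gross-section yield.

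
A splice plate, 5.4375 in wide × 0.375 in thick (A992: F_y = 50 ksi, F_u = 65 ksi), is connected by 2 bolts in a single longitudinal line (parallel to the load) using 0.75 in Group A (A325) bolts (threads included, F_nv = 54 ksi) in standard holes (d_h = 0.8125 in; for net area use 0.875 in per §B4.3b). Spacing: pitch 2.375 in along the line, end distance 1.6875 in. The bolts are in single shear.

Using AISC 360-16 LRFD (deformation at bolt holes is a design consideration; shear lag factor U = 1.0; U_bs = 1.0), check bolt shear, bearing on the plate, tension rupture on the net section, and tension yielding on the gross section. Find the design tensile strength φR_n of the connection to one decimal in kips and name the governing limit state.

35.8 kips (bolt shear governs)

Bolt shear: A_b = π(0.75)²/4 = 0.44179 in². φR_n = 0.75 × 54 × 0.44179 × 2 × 1 = 35.8 kips.
Bearing (0.375 in plate, F_u = 65 ksi): end bolts L_c = 1.6875 − 0.8125/2 = 1.28125, R_n = min(1.2×1.28125×0.375×65, 2.4×0.75×0.375×65) = 37.477 kips/bolt; interior L_c = 2.375 − 0.8125 = 1.5625, R_n = 43.875 kips/bolt. φR_n = 0.75 × (1×37.477 + 1×43.875) = 61.0 kips.
Tension rupture (net): A_n = (5.4375 − 1×0.875)×0.375 = 1.7109 in² (U = 1.0, A_e = A_n). φR_n = 0.75 × 65 × 1.7109 = 83.4 kips.
Tension yield (gross): A_g = 5.4375×0.375 = 2.0391 in². φR_n = 0.90 × 50 × 2.0391 = 91.8 kips.
Governing: min(35.8, 61.0, 83.4, 91.8) = 35.8 kips → bolt shear.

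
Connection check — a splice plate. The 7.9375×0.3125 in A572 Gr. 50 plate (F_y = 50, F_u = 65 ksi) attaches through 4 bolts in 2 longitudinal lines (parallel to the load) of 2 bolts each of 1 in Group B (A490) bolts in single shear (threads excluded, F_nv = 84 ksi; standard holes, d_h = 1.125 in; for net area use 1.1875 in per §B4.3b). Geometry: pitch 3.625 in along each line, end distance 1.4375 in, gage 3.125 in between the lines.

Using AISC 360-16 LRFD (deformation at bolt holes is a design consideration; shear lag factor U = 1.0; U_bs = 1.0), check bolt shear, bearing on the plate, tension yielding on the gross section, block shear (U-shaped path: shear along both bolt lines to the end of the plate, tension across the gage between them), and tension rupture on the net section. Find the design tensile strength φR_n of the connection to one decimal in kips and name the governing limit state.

Bolt shear: A_b = π(1)²/4 = 0.7854 in². φR_n = 0.75 × 84 × 0.7854 × 4 × 1 = 197.9 kips.
Bearing (0.3125 in plate, F_u = 65 ksi): end bolts L_c = 1.4375 − 1.125/2 = 0.875, R_n = min(1.2×0.875×0.3125×65, 2.4×1×0.3125×65) = 21.328 kips/bolt; interior L_c = 3.625 − 1.125 = 2.5, R_n = 48.75 kips/bolt. φR_n = 0.75 × (2×21.328 + 2×48.75) = 105.1 kips.
Tension yield (gross): A_g = 7.9375×0.3125 = 2.4805 in². φR_n = 0.90 × 50 × 2.4805 = 111.6 kips.
Block shear: shear path 2×[1.4375+1×3.625] = 2×5.0625 in, A_gv = 3.1641, A_nv = 2×(5.0625 − 1.5×1.1875)×0.3125 = 2.0508 in²; tension across gage: (3.125 − 1×1.1875)×0.3125 = 0.60547 in². R_n = min(0.6×65×2.0508, 0.6×50×3.1641) + 1.0×65×0.60547 = min(79.981, 94.923) + 39.356 = 119.34 kips. φR_n = 0.75 × 119.34 = 89.5 kips.
Tension rupture (net): A_n = (7.9375 − 2×1.1875)×0.3125 = 1.7383 in² (U = 1.0, A_e = A_n). φR_n = 0.75 × 65 × 1.7383 = 84.7 kips.
Governing: min(197.9, 105.1, 111.6, 89.5, 84.7) = 84.7 kips → net-section rupture.

84.7 kips (net-section rupture governs)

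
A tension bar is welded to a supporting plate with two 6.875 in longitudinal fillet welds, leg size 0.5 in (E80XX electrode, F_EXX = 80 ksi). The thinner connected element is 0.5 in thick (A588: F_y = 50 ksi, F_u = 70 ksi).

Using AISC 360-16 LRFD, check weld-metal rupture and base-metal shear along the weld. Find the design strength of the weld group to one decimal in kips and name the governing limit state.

175.0 kips (weld metal governs)

Weld metal: throat = 0.707×0.5 = 0.3535 in, L = 2×6.875 = 13.75 in. φR_n = 0.75 × 0.6 × 80 × 0.3535 × 13.75 = 175.0 kips.
Base metal shear (0.5 in plate): yield φR_n = 1.0×0.6×50×0.5×13.75 = 206.3 kips; rupture φR_n = 0.75×0.6×70×0.5×13.75 = 216.6 kips; take 206.3 kips (yield).
Governing: min(175.0, 206.3) = 175.0 kips → weld metal.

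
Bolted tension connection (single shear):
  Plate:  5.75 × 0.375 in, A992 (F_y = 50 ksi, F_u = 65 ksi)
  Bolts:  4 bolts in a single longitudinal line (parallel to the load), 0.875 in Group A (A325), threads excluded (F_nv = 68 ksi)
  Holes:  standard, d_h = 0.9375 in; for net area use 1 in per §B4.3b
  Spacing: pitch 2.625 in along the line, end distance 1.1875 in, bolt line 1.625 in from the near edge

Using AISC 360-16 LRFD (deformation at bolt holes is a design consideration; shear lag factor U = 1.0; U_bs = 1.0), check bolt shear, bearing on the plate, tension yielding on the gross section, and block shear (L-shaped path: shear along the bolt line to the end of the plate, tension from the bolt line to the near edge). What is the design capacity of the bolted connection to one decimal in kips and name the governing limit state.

81.6 kips (block shear governs)

Bolt shear: A_b = π(0.875)²/4 = 0.60132 in². φR_n = 0.75 × 68 × 0.60132 × 4 × 1 = 122.7 kips.
Bearing (0.375 in plate, F_u = 65 ksi): end bolts L_c = 1.1875 − 0.9375/2 = 0.71875, R_n = min(1.2×0.71875×0.375×65, 2.4×0.875×0.375×65) = 21.023 kips/bolt; interior L_c = 2.625 − 0.9375 = 1.6875, R_n = 49.359 kips/bolt. φR_n = 0.75 × (1×21.023 + 3×49.359) = 126.8 kips.
Tension yield (gross): A_g = 5.75×0.375 = 2.1563 in². φR_n = 0.90 × 50 × 2.1563 = 97.0 kips.
Block shear: shear path 1×[1.1875+3×2.625] = 1×9.0625 in, A_gv = 3.3984, A_nv = 1×(9.0625 − 3.5×1)×0.375 = 2.0859 in²; tension to near edge: (1.625 − 0.5×1)×0.375 = 0.42188 in². R_n = min(0.6×65×2.0859, 0.6×50×3.3984) + 1.0×65×0.42188 = min(81.35, 101.95) + 27.422 = 108.77 kips. φR_n = 0.75 × 108.77 = 81.6 kips.
Governing: min(122.7, 126.8, 97.0, 81.6) = 81.6 kips → block shear.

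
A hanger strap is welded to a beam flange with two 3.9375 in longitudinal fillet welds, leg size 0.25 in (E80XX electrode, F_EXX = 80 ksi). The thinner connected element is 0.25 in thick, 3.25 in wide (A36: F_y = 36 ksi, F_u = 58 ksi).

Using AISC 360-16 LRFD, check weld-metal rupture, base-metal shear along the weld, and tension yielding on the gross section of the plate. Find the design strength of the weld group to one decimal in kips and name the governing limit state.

Weld metal: throat = 0.707×0.25 = 0.17675 in, L = 2×3.9375 = 7.875 in. φR_n = 0.75 × 0.6 × 80 × 0.17675 × 7.875 = 50.1 kips.
Base metal shear (0.25 in plate): yield φR_n = 1.0×0.6×36×0.25×7.875 = 42.5 kips; rupture φR_n = 0.75×0.6×58×0.25×7.875 = 51.4 kips; take 42.5 kips (yield).
Tension yield (gross): A_g = 3.25×0.25 = 0.8125 in². φR_n = 0.90 × 36 × 0.8125 = 26.3 kips.
Governing: min(50.1, 42.5, 26.3) = 26.3 kips → gross-section yield.

26.3 kips (gross-section yield governs)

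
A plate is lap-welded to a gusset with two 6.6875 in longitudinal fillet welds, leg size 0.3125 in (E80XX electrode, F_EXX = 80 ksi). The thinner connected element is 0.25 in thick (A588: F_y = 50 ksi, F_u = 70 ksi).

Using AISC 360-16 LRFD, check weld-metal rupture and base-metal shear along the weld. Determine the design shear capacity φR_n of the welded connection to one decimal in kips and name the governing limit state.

Weld metal: throat = 0.707×0.3125 = 0.22094 in, L = 2×6.6875 = 13.375 in. φR_n = 0.75 × 0.6 × 80 × 0.22094 × 13.375 = 106.4 kips.
Base metal shear (0.25 in plate): yield φR_n = 1.0×0.6×50×0.25×13.375 = 100.3 kips; rupture φR_n = 0.75×0.6×70×0.25×13.375 = 105.3 kips; take 100.3 kips (yield).
Governing: min(106.4, 100.3) = 100.3 kips → base-metal shear.

100.3 kips (base-metal shear governs)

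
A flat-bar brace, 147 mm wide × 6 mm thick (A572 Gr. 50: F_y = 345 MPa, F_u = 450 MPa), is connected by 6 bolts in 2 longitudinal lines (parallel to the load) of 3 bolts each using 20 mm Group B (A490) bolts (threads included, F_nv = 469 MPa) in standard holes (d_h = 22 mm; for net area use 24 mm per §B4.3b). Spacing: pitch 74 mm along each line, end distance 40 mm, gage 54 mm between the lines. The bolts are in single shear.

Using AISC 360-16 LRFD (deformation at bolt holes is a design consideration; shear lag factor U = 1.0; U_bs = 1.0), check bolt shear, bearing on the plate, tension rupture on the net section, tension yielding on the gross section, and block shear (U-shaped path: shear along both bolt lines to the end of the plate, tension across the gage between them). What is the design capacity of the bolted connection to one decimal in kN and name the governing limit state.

Bolt shear: A_b = π(20)²/4 = 314.16 mm². φR_n = 0.75 × 469 × 314.16 × 6 × 1 = 663.0 kN.
Bearing (6 mm plate, F_u = 450 MPa): end bolts L_c = 40 − 22/2 = 29, R_n = min(1.2×29×6×450, 2.4×20×6×450) = 93.96 kN/bolt; interior L_c = 74 − 22 = 52, R_n = 129.6 kN/bolt. φR_n = 0.75 × (2×93.96 + 4×129.6) = 529.7 kN.
Tension rupture (net): A_n = (147 − 2×24)×6 = 594 mm² (U = 1.0, A_e = A_n). φR_n = 0.75 × 450 × 594 = 200.5 kN.
Tension yield (gross): A_g = 147×6 = 882 mm². φR_n = 0.90 × 345 × 882 = 273.9 kN.
Block shear: shear path 2×[40+2×74] = 2×188 mm, A_gv = 2256, A_nv = 2×(188 − 2.5×24)×6 = 1536 mm²; tension across gage: (54 − 1×24)×6 = 180 mm². R_n = min(0.6×450×1536, 0.6×345×2256) + 1.0×450×180 = min(414.72, 466.99) + 81 = 495.72 kN. φR_n = 0.75 × 495.72 = 371.8 kN.
Governing: min(663.0, 529.7, 200.5, 273.9, 371.8) = 200.5 kN → net-section rupture.

200.5 kN (net-section rupture governs)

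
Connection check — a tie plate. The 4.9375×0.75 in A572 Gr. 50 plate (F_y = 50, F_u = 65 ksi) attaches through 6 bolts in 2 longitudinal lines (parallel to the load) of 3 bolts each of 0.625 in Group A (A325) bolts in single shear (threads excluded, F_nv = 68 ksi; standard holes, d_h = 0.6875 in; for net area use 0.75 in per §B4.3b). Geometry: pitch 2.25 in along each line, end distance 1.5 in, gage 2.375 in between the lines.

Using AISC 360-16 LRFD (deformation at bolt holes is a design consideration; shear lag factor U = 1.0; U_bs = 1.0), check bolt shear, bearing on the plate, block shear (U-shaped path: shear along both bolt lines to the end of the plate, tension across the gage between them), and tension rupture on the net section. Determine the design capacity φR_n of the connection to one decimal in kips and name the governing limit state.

93.9 kips (bolt shear governs)

Bolt shear: A_b = π(0.625)²/4 = 0.3068 in². φR_n = 0.75 × 68 × 0.3068 × 6 × 1 = 93.9 kips.
Bearing (0.75 in plate, F_u = 65 ksi): end bolts L_c = 1.5 − 0.6875/2 = 1.15625, R_n = min(1.2×1.15625×0.75×65, 2.4×0.625×0.75×65) = 67.641 kips/bolt; interior L_c = 2.25 − 0.6875 = 1.5625, R_n = 73.125 kips/bolt. φR_n = 0.75 × (2×67.641 + 4×73.125) = 320.8 kips.
Block shear: shear path 2×[1.5+2×2.25] = 2×6 in, A_gv = 9, A_nv = 2×(6 − 2.5×0.75)×0.75 = 6.1875 in²; tension across gage: (2.375 − 1×0.75)×0.75 = 1.2188 in². R_n = min(0.6×65×6.1875, 0.6×50×9) + 1.0×65×1.2188 = min(241.31, 270) + 79.222 = 320.53 kips. φR_n = 0.75 × 320.53 = 240.4 kips.
Tension rupture (net): A_n = (4.9375 − 2×0.75)×0.75 = 2.5781 in² (U = 1.0, A_e = A_n). φR_n = 0.75 × 65 × 2.5781 = 125.7 kips.
Governing: min(93.9, 320.8, 240.4, 125.7) = 93.9 kips → bolt shear.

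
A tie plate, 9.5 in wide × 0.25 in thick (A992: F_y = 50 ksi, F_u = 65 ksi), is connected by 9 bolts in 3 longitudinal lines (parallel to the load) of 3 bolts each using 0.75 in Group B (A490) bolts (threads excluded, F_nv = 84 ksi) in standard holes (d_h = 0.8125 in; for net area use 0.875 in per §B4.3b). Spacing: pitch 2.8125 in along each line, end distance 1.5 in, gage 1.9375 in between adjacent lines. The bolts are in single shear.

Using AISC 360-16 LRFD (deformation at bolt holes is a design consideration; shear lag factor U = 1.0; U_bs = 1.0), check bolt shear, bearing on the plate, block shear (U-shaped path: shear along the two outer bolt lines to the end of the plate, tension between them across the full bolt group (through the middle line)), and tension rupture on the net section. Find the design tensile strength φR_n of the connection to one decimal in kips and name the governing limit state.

Bolt shear: A_b = π(0.75)²/4 = 0.44179 in². φR_n = 0.75 × 84 × 0.44179 × 9 × 1 = 250.5 kips.
Bearing (0.25 in plate, F_u = 65 ksi): end bolts L_c = 1.5 − 0.8125/2 = 1.09375, R_n = min(1.2×1.09375×0.25×65, 2.4×0.75×0.25×65) = 21.328 kips/bolt; interior L_c = 2.8125 − 0.8125 = 2, R_n = 29.25 kips/bolt. φR_n = 0.75 × (3×21.328 + 6×29.25) = 179.6 kips.
Block shear: shear path 2×[1.5+2×2.8125] = 2×7.125 in, A_gv = 3.5625, A_nv = 2×(7.125 − 2.5×0.875)×0.25 = 2.4688 in²; tension across gage: (3.875 − 2×0.875)×0.25 = 0.53125 in². R_n = min(0.6×65×2.4688, 0.6×50×3.5625) + 1.0×65×0.53125 = min(96.283, 106.88) + 34.531 = 130.81 kips. φR_n = 0.75 × 130.81 = 98.1 kips.
Tension rupture (net): A_n = (9.5 − 3×0.875)×0.25 = 1.7188 in² (U = 1.0, A_e = A_n). φR_n = 0.75 × 65 × 1.7188 = 83.8 kips.
Governing: min(250.5, 179.6, 98.1, 83.8) = 83.8 kips → net-section rupture.

83.8 kips (net-section rupture governs)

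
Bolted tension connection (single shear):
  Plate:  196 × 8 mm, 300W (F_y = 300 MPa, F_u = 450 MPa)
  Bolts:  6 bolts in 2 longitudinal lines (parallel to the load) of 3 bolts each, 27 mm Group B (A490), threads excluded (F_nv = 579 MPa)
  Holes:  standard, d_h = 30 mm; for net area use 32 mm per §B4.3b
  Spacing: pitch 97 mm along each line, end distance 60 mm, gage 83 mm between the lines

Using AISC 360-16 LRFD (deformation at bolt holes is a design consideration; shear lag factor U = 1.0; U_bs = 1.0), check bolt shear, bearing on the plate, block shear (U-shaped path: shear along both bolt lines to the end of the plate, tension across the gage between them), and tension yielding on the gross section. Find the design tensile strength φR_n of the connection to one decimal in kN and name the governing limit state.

Bolt shear: A_b = π(27)²/4 = 572.56 mm². φR_n = 0.75 × 579 × 572.56 × 6 × 1 = 1491.8 kN.
Bearing (8 mm plate, F_u = 450 MPa): end bolts L_c = 60 − 30/2 = 45, R_n = min(1.2×45×8×450, 2.4×27×8×450) = 194.4 kN/bolt; interior L_c = 97 − 30 = 67, R_n = 233.28 kN/bolt. φR_n = 0.75 × (2×194.4 + 4×233.28) = 991.4 kN.
Block shear: shear path 2×[60+2×97] = 2×254 mm, A_gv = 4064, A_nv = 2×(254 − 2.5×32)×8 = 2784 mm²; tension across gage: (83 − 1×32)×8 = 408 mm². R_n = min(0.6×450×2784, 0.6×300×4064) + 1.0×450×408 = min(751.68, 731.52) + 183.6 = 915.12 kN. φR_n = 0.75 × 915.12 = 686.3 kN.
Tension yield (gross): A_g = 196×8 = 1568 mm². φR_n = 0.90 × 300 × 1568 = 423.4 kN.
Governing: min(1491.8, 991.4, 686.3, 423.4) = 423.4 kN → gross-section yield.

423.4 kN (gross-section yield governs)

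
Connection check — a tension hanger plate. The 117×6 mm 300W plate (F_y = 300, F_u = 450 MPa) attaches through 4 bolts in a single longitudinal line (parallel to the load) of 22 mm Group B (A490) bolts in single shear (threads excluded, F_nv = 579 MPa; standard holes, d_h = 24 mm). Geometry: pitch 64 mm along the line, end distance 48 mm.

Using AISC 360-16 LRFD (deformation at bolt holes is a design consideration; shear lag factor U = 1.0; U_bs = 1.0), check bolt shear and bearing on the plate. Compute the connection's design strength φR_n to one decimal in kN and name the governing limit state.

Bolt shear: A_b = π(22)²/4 = 380.13 mm². φR_n = 0.75 × 579 × 380.13 × 4 × 1 = 660.3 kN.
Bearing (6 mm plate, F_u = 450 MPa): end bolts L_c = 48 − 24/2 = 36, R_n = min(1.2×36×6×450, 2.4×22×6×450) = 116.64 kN/bolt; interior L_c = 64 − 24 = 40, R_n = 129.6 kN/bolt. φR_n = 0.75 × (1×116.64 + 3×129.6) = 379.1 kN.
Governing: min(660.3, 379.1) = 379.1 kN → bearing.

379.1 kN (bearing governs)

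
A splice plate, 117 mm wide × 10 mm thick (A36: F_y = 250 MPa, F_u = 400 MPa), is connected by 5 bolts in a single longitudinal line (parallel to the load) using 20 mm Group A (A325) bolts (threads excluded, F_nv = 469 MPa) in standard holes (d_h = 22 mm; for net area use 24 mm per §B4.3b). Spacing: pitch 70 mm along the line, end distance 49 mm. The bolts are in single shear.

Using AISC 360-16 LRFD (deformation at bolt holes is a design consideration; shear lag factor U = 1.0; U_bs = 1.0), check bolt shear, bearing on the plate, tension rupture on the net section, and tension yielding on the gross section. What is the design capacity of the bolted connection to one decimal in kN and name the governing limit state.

Bolt shear: A_b = π(20)²/4 = 314.16 mm². φR_n = 0.75 × 469 × 314.16 × 5 × 1 = 552.5 kN.
Bearing (10 mm plate, F_u = 400 MPa): end bolts L_c = 49 − 22/2 = 38, R_n = min(1.2×38×10×400, 2.4×20×10×400) = 182.4 kN/bolt; interior L_c = 70 − 22 = 48, R_n = 192 kN/bolt. φR_n = 0.75 × (1×182.4 + 4×192) = 712.8 kN.
Tension rupture (net): A_n = (117 − 1×24)×10 = 930 mm² (U = 1.0, A_e = A_n). φR_n = 0.75 × 400 × 930 = 279.0 kN.
Tension yield (gross): A_g = 117×10 = 1170 mm². φR_n = 0.90 × 250 × 1170 = 263.3 kN.
Governing: min(552.5, 712.8, 279.0, 263.3) = 263.3 kN → gross-section yield.

263.3 kN (gross-section yield governs)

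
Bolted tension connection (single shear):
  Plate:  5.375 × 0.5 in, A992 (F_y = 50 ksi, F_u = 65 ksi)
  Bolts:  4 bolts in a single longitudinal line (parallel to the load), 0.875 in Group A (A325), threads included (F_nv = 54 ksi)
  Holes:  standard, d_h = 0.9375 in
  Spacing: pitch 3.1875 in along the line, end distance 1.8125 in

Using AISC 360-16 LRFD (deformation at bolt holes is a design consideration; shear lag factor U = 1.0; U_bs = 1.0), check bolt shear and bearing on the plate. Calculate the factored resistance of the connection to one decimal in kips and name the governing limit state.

97.4 kips (bolt shear governs)

Bolt shear: A_b = π(0.875)²/4 = 0.60132 in². φR_n = 0.75 × 54 × 0.60132 × 4 × 1 = 97.4 kips.
Bearing (0.5 in plate, F_u = 65 ksi): end bolts L_c = 1.8125 − 0.9375/2 = 1.34375, R_n = min(1.2×1.34375×0.5×65, 2.4×0.875×0.5×65) = 52.406 kips/bolt; interior L_c = 3.1875 − 0.9375 = 2.25, R_n = 68.25 kips/bolt. φR_n = 0.75 × (1×52.406 + 3×68.25) = 192.9 kips.
Governing: min(97.4, 192.9) = 97.4 kips → bolt shear.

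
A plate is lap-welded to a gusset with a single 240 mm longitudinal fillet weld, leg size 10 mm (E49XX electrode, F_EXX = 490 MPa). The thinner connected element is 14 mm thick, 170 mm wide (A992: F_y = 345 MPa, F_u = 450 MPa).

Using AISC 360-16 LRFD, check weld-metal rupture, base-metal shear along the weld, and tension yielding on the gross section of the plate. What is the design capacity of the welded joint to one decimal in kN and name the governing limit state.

374.1 kN (weld metal governs)

Weld metal: throat = 0.707×10 = 7.07 mm, L = 240 mm. φR_n = 0.75 × 0.6 × 490 × 7.07 × 240 = 374.1 kN.
Base metal shear (14 mm plate): yield φR_n = 1.0×0.6×345×14×240 = 695.5 kN; rupture φR_n = 0.75×0.6×450×14×240 = 680.4 kN; take 680.4 kN (rupture).
Tension yield (gross): A_g = 170×14 = 2380 mm². φR_n = 0.90 × 345 × 2380 = 739.0 kN.
Governing: min(374.1, 680.4, 739.0) = 374.1 kN → weld metal.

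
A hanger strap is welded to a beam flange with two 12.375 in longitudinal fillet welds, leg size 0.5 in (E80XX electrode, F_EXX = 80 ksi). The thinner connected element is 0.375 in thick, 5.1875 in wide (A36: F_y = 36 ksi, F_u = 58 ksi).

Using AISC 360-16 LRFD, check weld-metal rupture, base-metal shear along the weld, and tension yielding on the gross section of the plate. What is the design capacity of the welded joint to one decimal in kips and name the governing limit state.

Weld metal: throat = 0.707×0.5 = 0.3535 in, L = 2×12.375 = 24.75 in. φR_n = 0.75 × 0.6 × 80 × 0.3535 × 24.75 = 315.0 kips.
Base metal shear (0.375 in plate): yield φR_n = 1.0×0.6×36×0.375×24.75 = 200.5 kips; rupture φR_n = 0.75×0.6×58×0.375×24.75 = 242.2 kips; take 200.5 kips (yield).
Tension yield (gross): A_g = 5.1875×0.375 = 1.9453 in². φR_n = 0.90 × 36 × 1.9453 = 63.0 kips.
Governing: min(315.0, 200.5, 63.0) = 63.0 kips → gross-section yield.

63.0 kips (gross-section yield governs)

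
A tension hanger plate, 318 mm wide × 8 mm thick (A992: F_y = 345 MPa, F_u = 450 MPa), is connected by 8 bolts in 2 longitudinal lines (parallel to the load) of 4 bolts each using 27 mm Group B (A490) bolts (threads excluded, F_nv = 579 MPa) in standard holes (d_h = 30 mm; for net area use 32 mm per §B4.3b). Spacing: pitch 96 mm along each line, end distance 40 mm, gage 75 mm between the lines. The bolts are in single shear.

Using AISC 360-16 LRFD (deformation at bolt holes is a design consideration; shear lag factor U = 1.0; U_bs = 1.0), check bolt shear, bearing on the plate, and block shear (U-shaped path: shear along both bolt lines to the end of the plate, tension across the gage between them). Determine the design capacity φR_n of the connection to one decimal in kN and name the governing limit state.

815.9 kN (block shear governs)

Bolt shear: A_b = π(27)²/4 = 572.56 mm². φR_n = 0.75 × 579 × 572.56 × 8 × 1 = 1989.1 kN.
Bearing (8 mm plate, F_u = 450 MPa): end bolts L_c = 40 − 30/2 = 25, R_n = min(1.2×25×8×450, 2.4×27×8×450) = 108 kN/bolt; interior L_c = 96 − 30 = 66, R_n = 233.28 kN/bolt. φR_n = 0.75 × (2×108 + 6×233.28) = 1211.8 kN.
Block shear: shear path 2×[40+3×96] = 2×328 mm, A_gv = 5248, A_nv = 2×(328 − 3.5×32)×8 = 3456 mm²; tension across gage: (75 − 1×32)×8 = 344 mm². R_n = min(0.6×450×3456, 0.6×345×5248) + 1.0×450×344 = min(933.12, 1086.3) + 154.8 = 1087.9 kN. φR_n = 0.75 × 1087.9 = 815.9 kN.
Governing: min(1989.1, 1211.8, 815.9) = 815.9 kN → block shear.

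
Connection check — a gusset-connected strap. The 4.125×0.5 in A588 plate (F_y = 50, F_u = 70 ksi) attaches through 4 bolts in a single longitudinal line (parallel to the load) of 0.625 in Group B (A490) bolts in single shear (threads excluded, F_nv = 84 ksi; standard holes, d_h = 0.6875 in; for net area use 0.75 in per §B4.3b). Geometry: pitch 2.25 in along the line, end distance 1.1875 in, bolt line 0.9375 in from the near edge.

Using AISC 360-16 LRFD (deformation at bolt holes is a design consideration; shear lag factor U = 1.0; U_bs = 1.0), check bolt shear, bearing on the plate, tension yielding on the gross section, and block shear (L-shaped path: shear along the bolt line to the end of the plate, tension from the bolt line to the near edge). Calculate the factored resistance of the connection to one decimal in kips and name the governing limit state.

77.3 kips (bolt shear governs)

Bolt shear: A_b = π(0.625)²/4 = 0.3068 in². φR_n = 0.75 × 84 × 0.3068 × 4 × 1 = 77.3 kips.
Bearing (0.5 in plate, F_u = 70 ksi): end bolts L_c = 1.1875 − 0.6875/2 = 0.84375, R_n = min(1.2×0.84375×0.5×70, 2.4×0.625×0.5×70) = 35.438 kips/bolt; interior L_c = 2.25 − 0.6875 = 1.5625, R_n = 52.5 kips/bolt. φR_n = 0.75 × (1×35.438 + 3×52.5) = 144.7 kips.
Tension yield (gross): A_g = 4.125×0.5 = 2.0625 in². φR_n = 0.90 × 50 × 2.0625 = 92.8 kips.
Block shear: shear path 1×[1.1875+3×2.25] = 1×7.9375 in, A_gv = 3.9688, A_nv = 1×(7.9375 − 3.5×0.75)×0.5 = 2.6563 in²; tension to near edge: (0.9375 − 0.5×0.75)×0.5 = 0.28125 in². R_n = min(0.6×70×2.6563, 0.6×50×3.9688) + 1.0×70×0.28125 = min(111.56, 119.06) + 19.688 = 131.25 kips. φR_n = 0.75 × 131.25 = 98.4 kips.
Governing: min(77.3, 144.7, 92.8, 98.4) = 77.3 kips → bolt shear.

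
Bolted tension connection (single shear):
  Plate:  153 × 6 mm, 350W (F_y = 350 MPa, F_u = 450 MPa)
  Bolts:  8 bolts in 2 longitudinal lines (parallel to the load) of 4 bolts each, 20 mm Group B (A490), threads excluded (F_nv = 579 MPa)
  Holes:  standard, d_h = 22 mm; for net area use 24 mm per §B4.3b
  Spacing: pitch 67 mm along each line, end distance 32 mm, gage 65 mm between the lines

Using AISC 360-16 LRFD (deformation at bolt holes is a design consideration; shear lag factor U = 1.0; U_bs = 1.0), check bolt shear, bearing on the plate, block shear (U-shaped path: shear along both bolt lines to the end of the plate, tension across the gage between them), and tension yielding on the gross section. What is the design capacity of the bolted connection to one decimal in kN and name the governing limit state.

289.2 kN (gross-section yield governs)

Bolt shear: A_b = π(20)²/4 = 314.16 mm². φR_n = 0.75 × 579 × 314.16 × 8 × 1 = 1091.4 kN.
Bearing (6 mm plate, F_u = 450 MPa): end bolts L_c = 32 − 22/2 = 21, R_n = min(1.2×21×6×450, 2.4×20×6×450) = 68.04 kN/bolt; interior L_c = 67 − 22 = 45, R_n = 129.6 kN/bolt. φR_n = 0.75 × (2×68.04 + 6×129.6) = 685.3 kN.
Block shear: shear path 2×[32+3×67] = 2×233 mm, A_gv = 2796, A_nv = 2×(233 − 3.5×24)×6 = 1788 mm²; tension across gage: (65 − 1×24)×6 = 246 mm². R_n = min(0.6×450×1788, 0.6×350×2796) + 1.0×450×246 = min(482.76, 587.16) + 110.7 = 593.46 kN. φR_n = 0.75 × 593.46 = 445.1 kN.
Tension yield (gross): A_g = 153×6 = 918 mm². φR_n = 0.90 × 350 × 918 = 289.2 kN.
Governing: min(1091.4, 685.3, 445.1, 289.2) = 289.2 kN → gross-section yield.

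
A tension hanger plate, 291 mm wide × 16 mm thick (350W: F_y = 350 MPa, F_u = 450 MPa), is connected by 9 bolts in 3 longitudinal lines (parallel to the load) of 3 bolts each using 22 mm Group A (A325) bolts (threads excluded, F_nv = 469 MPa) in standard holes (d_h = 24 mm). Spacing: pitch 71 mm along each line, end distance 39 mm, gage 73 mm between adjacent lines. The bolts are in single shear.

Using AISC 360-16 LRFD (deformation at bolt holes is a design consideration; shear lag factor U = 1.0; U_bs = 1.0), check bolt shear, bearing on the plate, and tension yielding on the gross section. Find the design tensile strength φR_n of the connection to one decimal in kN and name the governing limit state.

1203.4 kN (bolt shear governs)

Bolt shear: A_b = π(22)²/4 = 380.13 mm². φR_n = 0.75 × 469 × 380.13 × 9 × 1 = 1203.4 kN.
Bearing (16 mm plate, F_u = 450 MPa): end bolts L_c = 39 − 24/2 = 27, R_n = min(1.2×27×16×450, 2.4×22×16×450) = 233.28 kN/bolt; interior L_c = 71 − 24 = 47, R_n = 380.16 kN/bolt. φR_n = 0.75 × (3×233.28 + 6×380.16) = 2235.6 kN.
Tension yield (gross): A_g = 291×16 = 4656 mm². φR_n = 0.90 × 350 × 4656 = 1466.6 kN.
Governing: min(1203.4, 2235.6, 1466.6) = 1203.4 kN → bolt shear.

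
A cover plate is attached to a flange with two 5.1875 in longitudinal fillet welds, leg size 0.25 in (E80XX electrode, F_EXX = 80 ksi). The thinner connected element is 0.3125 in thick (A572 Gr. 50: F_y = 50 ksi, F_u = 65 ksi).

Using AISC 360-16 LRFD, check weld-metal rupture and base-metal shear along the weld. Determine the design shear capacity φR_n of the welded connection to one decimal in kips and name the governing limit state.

66.0 kips (weld metal governs)

Weld metal: throat = 0.707×0.25 = 0.17675 in, L = 2×5.1875 = 10.375 in. φR_n = 0.75 × 0.6 × 80 × 0.17675 × 10.375 = 66.0 kips.
Base metal shear (0.3125 in plate): yield φR_n = 1.0×0.6×50×0.3125×10.375 = 97.3 kips; rupture φR_n = 0.75×0.6×65×0.3125×10.375 = 94.8 kips; take 94.8 kips (rupture).
Governing: min(66.0, 94.8) = 66.0 kips → weld metal.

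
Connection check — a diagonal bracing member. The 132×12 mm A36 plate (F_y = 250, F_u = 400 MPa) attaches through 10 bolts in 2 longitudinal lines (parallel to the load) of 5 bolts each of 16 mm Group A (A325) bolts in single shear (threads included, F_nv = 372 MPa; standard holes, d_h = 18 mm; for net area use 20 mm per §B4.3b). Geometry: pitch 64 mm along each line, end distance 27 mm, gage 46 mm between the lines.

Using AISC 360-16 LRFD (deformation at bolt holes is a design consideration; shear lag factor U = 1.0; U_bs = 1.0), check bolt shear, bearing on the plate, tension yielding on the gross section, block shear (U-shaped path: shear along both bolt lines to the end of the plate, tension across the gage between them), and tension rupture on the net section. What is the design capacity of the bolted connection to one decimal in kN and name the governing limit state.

Bolt shear: A_b = π(16)²/4 = 201.06 mm². φR_n = 0.75 × 372 × 201.06 × 10 × 1 = 561.0 kN.
Bearing (12 mm plate, F_u = 400 MPa): end bolts L_c = 27 − 18/2 = 18, R_n = min(1.2×18×12×400, 2.4×16×12×400) = 103.68 kN/bolt; interior L_c = 64 − 18 = 46, R_n = 184.32 kN/bolt. φR_n = 0.75 × (2×103.68 + 8×184.32) = 1261.4 kN.
Tension yield (gross): A_g = 132×12 = 1584 mm². φR_n = 0.90 × 250 × 1584 = 356.4 kN.
Block shear: shear path 2×[27+4×64] = 2×283 mm, A_gv = 6792, A_nv = 2×(283 − 4.5×20)×12 = 4632 mm²; tension across gage: (46 − 1×20)×12 = 312 mm². R_n = min(0.6×400×4632, 0.6×250×6792) + 1.0×400×312 = min(1111.7, 1018.8) + 124.8 = 1143.6 kN. φR_n = 0.75 × 1143.6 = 857.7 kN.
Tension rupture (net): A_n = (132 − 2×20)×12 = 1104 mm² (U = 1.0, A_e = A_n). φR_n = 0.75 × 400 × 1104 = 331.2 kN.
Governing: min(561.0, 1261.4, 356.4, 857.7, 331.2) = 331.2 kN → net-section rupture.

331.2 kN (net-section rupture governs)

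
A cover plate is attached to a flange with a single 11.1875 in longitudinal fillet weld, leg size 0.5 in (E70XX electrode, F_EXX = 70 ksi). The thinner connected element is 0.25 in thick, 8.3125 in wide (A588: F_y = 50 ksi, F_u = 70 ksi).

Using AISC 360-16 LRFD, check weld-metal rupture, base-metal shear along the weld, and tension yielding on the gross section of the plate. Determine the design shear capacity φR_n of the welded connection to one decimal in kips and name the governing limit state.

Weld metal: throat = 0.707×0.5 = 0.3535 in, L = 11.1875 in. φR_n = 0.75 × 0.6 × 70 × 0.3535 × 11.1875 = 124.6 kips.
Base metal shear (0.25 in plate): yield φR_n = 1.0×0.6×50×0.25×11.1875 = 83.9 kips; rupture φR_n = 0.75×0.6×70×0.25×11.1875 = 88.1 kips; take 83.9 kips (yield).
Tension yield (gross): A_g = 8.3125×0.25 = 2.0781 in². φR_n = 0.90 × 50 × 2.0781 = 93.5 kips.
Governing: min(124.6, 83.9, 93.5) = 83.9 kips → base-metal shear.

83.9 kips (base-metal shear governs)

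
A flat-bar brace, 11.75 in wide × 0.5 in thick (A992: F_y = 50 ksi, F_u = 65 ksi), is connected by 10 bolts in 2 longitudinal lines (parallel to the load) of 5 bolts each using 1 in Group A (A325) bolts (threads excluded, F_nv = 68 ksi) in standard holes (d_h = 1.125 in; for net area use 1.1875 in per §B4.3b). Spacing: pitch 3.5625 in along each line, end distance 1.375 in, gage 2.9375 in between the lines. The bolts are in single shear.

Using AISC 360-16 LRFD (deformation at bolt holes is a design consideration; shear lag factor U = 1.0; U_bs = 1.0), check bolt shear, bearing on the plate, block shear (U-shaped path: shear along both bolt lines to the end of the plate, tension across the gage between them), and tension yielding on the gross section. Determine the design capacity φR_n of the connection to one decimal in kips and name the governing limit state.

264.4 kips (gross-section yield governs)

Bolt shear: A_b = π(1)²/4 = 0.7854 in². φR_n = 0.75 × 68 × 0.7854 × 10 × 1 = 400.6 kips.
Bearing (0.5 in plate, F_u = 65 ksi): end bolts L_c = 1.375 − 1.125/2 = 0.8125, R_n = min(1.2×0.8125×0.5×65, 2.4×1×0.5×65) = 31.688 kips/bolt; interior L_c = 3.5625 − 1.125 = 2.4375, R_n = 78 kips/bolt. φR_n = 0.75 × (2×31.688 + 8×78) = 515.5 kips.
Block shear: shear path 2×[1.375+4×3.5625] = 2×15.625 in, A_gv = 15.625, A_nv = 2×(15.625 − 4.5×1.1875)×0.5 = 10.281 in²; tension across gage: (2.9375 − 1×1.1875)×0.5 = 0.875 in². R_n = min(0.6×65×10.281, 0.6×50×15.625) + 1.0×65×0.875 = min(400.96, 468.75) + 56.875 = 457.84 kips. φR_n = 0.75 × 457.84 = 343.4 kips.
Tension yield (gross): A_g = 11.75×0.5 = 5.875 in². φR_n = 0.90 × 50 × 5.875 = 264.4 kips.
Governing: min(400.6, 515.5, 343.4, 264.4) = 264.4 kips → gross-section yield.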